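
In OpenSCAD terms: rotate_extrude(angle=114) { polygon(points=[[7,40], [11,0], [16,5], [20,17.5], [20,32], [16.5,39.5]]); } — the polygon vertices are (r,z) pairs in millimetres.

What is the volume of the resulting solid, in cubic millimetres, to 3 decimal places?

Volume = 10021.414 mm³

Profile (r,z), 6 vertices: (7,40) (11,0) (16,5) (20,17.5) (20,32) (16.5,39.5)
edge 0: (7,40)→(11,0)  cross = 7·0 − 11·40 = -440.0000; (r_i+r_j)·cross = 18·-440.0000 = -7920.0000
edge 1: (11,0)→(16,5)  cross = 11·5 − 16·0 = 55.0000; (r_i+r_j)·cross = 27·55.0000 = 1485.0000
edge 2: (16,5)→(20,17.5)  cross = 16·17.5 − 20·5 = 180.0000; (r_i+r_j)·cross = 36·180.0000 = 6480.0000
edge 3: (20,17.5)→(20,32)  cross = 20·32 − 20·17.5 = 290.0000; (r_i+r_j)·cross = 40·290.0000 = 11600.0000
edge 4: (20,32)→(16.5,39.5)  cross = 20·39.5 − 16.5·32 = 262.0000; (r_i+r_j)·cross = 36.5·262.0000 = 9563.0000
edge 5: (16.5,39.5)→(7,40)  cross = 16.5·40 − 7·39.5 = 383.5000; (r_i+r_j)·cross = 23.5·383.5000 = 9012.2500
Σcross = 730.5000 → A = |Σcross|/2 = 365.2500 mm²
Σ(r_i+r_j)·cross = 30220.2500 → first moment M = |Σ|/6 = 5036.7083
R_c = M/A = 5036.7083/365.2500 = 13.7898 mm
θ = 114° = 1.989675 rad
V = θ·R_c·A = 1.989675·13.7898·365.2500 = 10021.414 mm³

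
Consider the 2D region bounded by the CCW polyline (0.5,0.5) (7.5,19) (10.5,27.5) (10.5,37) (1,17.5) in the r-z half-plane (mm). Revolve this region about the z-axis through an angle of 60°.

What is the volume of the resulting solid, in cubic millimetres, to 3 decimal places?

Volume = 687.223 mm³

Profile (r,z), 5 vertices: (0.5,0.5) (7.5,19) (10.5,27.5) (10.5,37) (1,17.5)
edge 0: (0.5,0.5)→(7.5,19)  cross = 0.5·19 − 7.5·0.5 = 5.7500; (r_i+r_j)·cross = 8·5.7500 = 46.0000
edge 1: (7.5,19)→(10.5,27.5)  cross = 7.5·27.5 − 10.5·19 = 6.7500; (r_i+r_j)·cross = 18·6.7500 = 121.5000
edge 2: (10.5,27.5)→(10.5,37)  cross = 10.5·37 − 10.5·27.5 = 99.7500; (r_i+r_j)·cross = 21·99.7500 = 2094.7500
edge 3: (10.5,37)→(1,17.5)  cross = 10.5·17.5 − 1·37 = 146.7500; (r_i+r_j)·cross = 11.5·146.7500 = 1687.6250
edge 4: (1,17.5)→(0.5,0.5)  cross = 1·0.5 − 0.5·17.5 = -8.2500; (r_i+r_j)·cross = 1.5·-8.2500 = -12.3750
Σcross = 250.7500 → A = |Σcross|/2 = 125.3750 mm²
Σ(r_i+r_j)·cross = 3937.5000 → first moment M = |Σ|/6 = 656.2500
R_c = M/A = 656.2500/125.3750 = 5.2343 mm
θ = 60° = 1.047198 rad
V = θ·R_c·A = 1.047198·5.2343·125.3750 = 687.223 mm³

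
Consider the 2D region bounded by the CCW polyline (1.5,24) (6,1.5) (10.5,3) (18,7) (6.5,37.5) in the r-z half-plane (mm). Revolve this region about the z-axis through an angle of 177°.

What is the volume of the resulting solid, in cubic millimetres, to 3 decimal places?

Profile (r,z), 5 vertices: (1.5,24) (6,1.5) (10.5,3) (18,7) (6.5,37.5)
edge 0: (1.5,24)→(6,1.5)  cross = 1.5·1.5 − 6·24 = -141.7500; (r_i+r_j)·cross = 7.5·-141.7500 = -1063.1250
edge 1: (6,1.5)→(10.5,3)  cross = 6·3 − 10.5·1.5 = 2.2500; (r_i+r_j)·cross = 16.5·2.2500 = 37.1250
edge 2: (10.5,3)→(18,7)  cross = 10.5·7 − 18·3 = 19.5000; (r_i+r_j)·cross = 28.5·19.5000 = 555.7500
edge 3: (18,7)→(6.5,37.5)  cross = 18·37.5 − 6.5·7 = 629.5000; (r_i+r_j)·cross = 24.5·629.5000 = 15422.7500
edge 4: (6.5,37.5)→(1.5,24)  cross = 6.5·24 − 1.5·37.5 = 99.7500; (r_i+r_j)·cross = 8·99.7500 = 798.0000
Σcross = 609.2500 → A = |Σcross|/2 = 304.6250 mm²
Σ(r_i+r_j)·cross = 15750.5000 → first moment M = |Σ|/6 = 2625.0833
R_c = M/A = 2625.0833/304.6250 = 8.6174 mm
θ = 177° = 3.089233 rad
V = θ·R_c·A = 3.089233·8.6174·304.6250 = 8109.493 mm³

Volume = 8109.493 mm³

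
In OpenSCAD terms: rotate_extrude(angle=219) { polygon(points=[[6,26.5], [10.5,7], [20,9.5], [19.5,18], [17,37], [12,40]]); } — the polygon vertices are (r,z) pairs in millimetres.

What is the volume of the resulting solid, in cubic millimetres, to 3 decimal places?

Volume = 16047.566 mm³

Profile (r,z), 6 vertices: (6,26.5) (10.5,7) (20,9.5) (19.5,18) (17,37) (12,40)
edge 0: (6,26.5)→(10.5,7)  cross = 6·7 − 10.5·26.5 = -236.2500; (r_i+r_j)·cross = 16.5·-236.2500 = -3898.1250
edge 1: (10.5,7)→(20,9.5)  cross = 10.5·9.5 − 20·7 = -40.2500; (r_i+r_j)·cross = 30.5·-40.2500 = -1227.6250
edge 2: (20,9.5)→(19.5,18)  cross = 20·18 − 19.5·9.5 = 174.7500; (r_i+r_j)·cross = 39.5·174.7500 = 6902.6250
edge 3: (19.5,18)→(17,37)  cross = 19.5·37 − 17·18 = 415.5000; (r_i+r_j)·cross = 36.5·415.5000 = 15165.7500
edge 4: (17,37)→(12,40)  cross = 17·40 − 12·37 = 236.0000; (r_i+r_j)·cross = 29·236.0000 = 6844.0000
edge 5: (12,40)→(6,26.5)  cross = 12·26.5 − 6·40 = 78.0000; (r_i+r_j)·cross = 18·78.0000 = 1404.0000
Σcross = 627.7500 → A = |Σcross|/2 = 313.8750 mm²
Σ(r_i+r_j)·cross = 25190.6250 → first moment M = |Σ|/6 = 4198.4375
R_c = M/A = 4198.4375/313.8750 = 13.3761 mm
θ = 219° = 3.822271 rad
V = θ·R_c·A = 3.822271·13.3761·313.8750 = 16047.566 mm³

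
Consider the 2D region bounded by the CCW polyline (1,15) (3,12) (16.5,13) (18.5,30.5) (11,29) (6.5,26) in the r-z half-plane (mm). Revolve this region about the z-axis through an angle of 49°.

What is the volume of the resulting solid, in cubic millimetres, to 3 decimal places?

Volume = 2014.842 mm³

Profile (r,z), 6 vertices: (1,15) (3,12) (16.5,13) (18.5,30.5) (11,29) (6.5,26)
edge 0: (1,15)→(3,12)  cross = 1·12 − 3·15 = -33.0000; (r_i+r_j)·cross = 4·-33.0000 = -132.0000
edge 1: (3,12)→(16.5,13)  cross = 3·13 − 16.5·12 = -159.0000; (r_i+r_j)·cross = 19.5·-159.0000 = -3100.5000
edge 2: (16.5,13)→(18.5,30.5)  cross = 16.5·30.5 − 18.5·13 = 262.7500; (r_i+r_j)·cross = 35·262.7500 = 9196.2500
edge 3: (18.5,30.5)→(11,29)  cross = 18.5·29 − 11·30.5 = 201.0000; (r_i+r_j)·cross = 29.5·201.0000 = 5929.5000
edge 4: (11,29)→(6.5,26)  cross = 11·26 − 6.5·29 = 97.5000; (r_i+r_j)·cross = 17.5·97.5000 = 1706.2500
edge 5: (6.5,26)→(1,15)  cross = 6.5·15 − 1·26 = 71.5000; (r_i+r_j)·cross = 7.5·71.5000 = 536.2500
Σcross = 440.7500 → A = |Σcross|/2 = 220.3750 mm²
Σ(r_i+r_j)·cross = 14135.7500 → first moment M = |Σ|/6 = 2355.9583
R_c = M/A = 2355.9583/220.3750 = 10.6907 mm
θ = 49° = 0.855211 rad
V = θ·R_c·A = 0.855211·10.6907·220.3750 = 2014.842 mm³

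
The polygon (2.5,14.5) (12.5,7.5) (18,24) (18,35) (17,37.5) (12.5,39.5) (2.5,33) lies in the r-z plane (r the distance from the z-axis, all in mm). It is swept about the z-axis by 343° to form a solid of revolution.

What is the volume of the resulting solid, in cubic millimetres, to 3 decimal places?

Profile (r,z), 7 vertices: (2.5,14.5) (12.5,7.5) (18,24) (18,35) (17,37.5) (12.5,39.5) (2.5,33)
edge 0: (2.5,14.5)→(12.5,7.5)  cross = 2.5·7.5 − 12.5·14.5 = -162.5000; (r_i+r_j)·cross = 15·-162.5000 = -2437.5000
edge 1: (12.5,7.5)→(18,24)  cross = 12.5·24 − 18·7.5 = 165.0000; (r_i+r_j)·cross = 30.5·165.0000 = 5032.5000
edge 2: (18,24)→(18,35)  cross = 18·35 − 18·24 = 198.0000; (r_i+r_j)·cross = 36·198.0000 = 7128.0000
edge 3: (18,35)→(17,37.5)  cross = 18·37.5 − 17·35 = 80.0000; (r_i+r_j)·cross = 35·80.0000 = 2800.0000
edge 4: (17,37.5)→(12.5,39.5)  cross = 17·39.5 − 12.5·37.5 = 202.7500; (r_i+r_j)·cross = 29.5·202.7500 = 5981.1250
edge 5: (12.5,39.5)→(2.5,33)  cross = 12.5·33 − 2.5·39.5 = 313.7500; (r_i+r_j)·cross = 15·313.7500 = 4706.2500
edge 6: (2.5,33)→(2.5,14.5)  cross = 2.5·14.5 − 2.5·33 = -46.2500; (r_i+r_j)·cross = 5·-46.2500 = -231.2500
Σcross = 750.7500 → A = |Σcross|/2 = 375.3750 mm²
Σ(r_i+r_j)·cross = 22979.1250 → first moment M = |Σ|/6 = 3829.8542
R_c = M/A = 3829.8542/375.3750 = 10.2027 mm
θ = 343° = 5.986479 rad
V = θ·R_c·A = 5.986479·10.2027·375.3750 = 22927.343 mm³

Volume = 22927.343 mm³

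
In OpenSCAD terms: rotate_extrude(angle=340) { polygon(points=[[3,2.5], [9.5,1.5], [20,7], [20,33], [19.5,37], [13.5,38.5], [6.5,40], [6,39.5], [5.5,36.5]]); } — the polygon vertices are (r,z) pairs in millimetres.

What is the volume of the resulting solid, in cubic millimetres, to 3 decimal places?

Volume = 38522.078 mm³

Profile (r,z), 9 vertices: (3,2.5) (9.5,1.5) (20,7) (20,33) (19.5,37) (13.5,38.5) (6.5,40) (6,39.5) (5.5,36.5)
edge 0: (3,2.5)→(9.5,1.5)  cross = 3·1.5 − 9.5·2.5 = -19.2500; (r_i+r_j)·cross = 12.5·-19.2500 = -240.6250
edge 1: (9.5,1.5)→(20,7)  cross = 9.5·7 − 20·1.5 = 36.5000; (r_i+r_j)·cross = 29.5·36.5000 = 1076.7500
edge 2: (20,7)→(20,33)  cross = 20·33 − 20·7 = 520.0000; (r_i+r_j)·cross = 40·520.0000 = 20800.0000
edge 3: (20,33)→(19.5,37)  cross = 20·37 − 19.5·33 = 96.5000; (r_i+r_j)·cross = 39.5·96.5000 = 3811.7500
edge 4: (19.5,37)→(13.5,38.5)  cross = 19.5·38.5 − 13.5·37 = 251.2500; (r_i+r_j)·cross = 33·251.2500 = 8291.2500
edge 5: (13.5,38.5)→(6.5,40)  cross = 13.5·40 − 6.5·38.5 = 289.7500; (r_i+r_j)·cross = 20·289.7500 = 5795.0000
edge 6: (6.5,40)→(6,39.5)  cross = 6.5·39.5 − 6·40 = 16.7500; (r_i+r_j)·cross = 12.5·16.7500 = 209.3750
edge 7: (6,39.5)→(5.5,36.5)  cross = 6·36.5 − 5.5·39.5 = 1.7500; (r_i+r_j)·cross = 11.5·1.7500 = 20.1250
edge 8: (5.5,36.5)→(3,2.5)  cross = 5.5·2.5 − 3·36.5 = -95.7500; (r_i+r_j)·cross = 8.5·-95.7500 = -813.8750
Σcross = 1097.5000 → A = |Σcross|/2 = 548.7500 mm²
Σ(r_i+r_j)·cross = 38949.7500 → first moment M = |Σ|/6 = 6491.6250
R_c = M/A = 6491.6250/548.7500 = 11.8298 mm
θ = 340° = 5.934119 rad
V = θ·R_c·A = 5.934119·11.8298·548.7500 = 38522.078 mm³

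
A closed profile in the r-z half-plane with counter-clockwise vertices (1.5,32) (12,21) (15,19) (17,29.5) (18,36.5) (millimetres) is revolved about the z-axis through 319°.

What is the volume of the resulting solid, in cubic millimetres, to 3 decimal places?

Volume = 9291.513 mm³

Profile (r,z), 5 vertices: (1.5,32) (12,21) (15,19) (17,29.5) (18,36.5)
edge 0: (1.5,32)→(12,21)  cross = 1.5·21 − 12·32 = -352.5000; (r_i+r_j)·cross = 13.5·-352.5000 = -4758.7500
edge 1: (12,21)→(15,19)  cross = 12·19 − 15·21 = -87.0000; (r_i+r_j)·cross = 27·-87.0000 = -2349.0000
edge 2: (15,19)→(17,29.5)  cross = 15·29.5 − 17·19 = 119.5000; (r_i+r_j)·cross = 32·119.5000 = 3824.0000
edge 3: (17,29.5)→(18,36.5)  cross = 17·36.5 − 18·29.5 = 89.5000; (r_i+r_j)·cross = 35·89.5000 = 3132.5000
edge 4: (18,36.5)→(1.5,32)  cross = 18·32 − 1.5·36.5 = 521.2500; (r_i+r_j)·cross = 19.5·521.2500 = 10164.3750
Σcross = 290.7500 → A = |Σcross|/2 = 145.3750 mm²
Σ(r_i+r_j)·cross = 10013.1250 → first moment M = |Σ|/6 = 1668.8542
R_c = M/A = 1668.8542/145.3750 = 11.4797 mm
θ = 319° = 5.567600 rad
V = θ·R_c·A = 5.567600·11.4797·145.3750 = 9291.513 mm³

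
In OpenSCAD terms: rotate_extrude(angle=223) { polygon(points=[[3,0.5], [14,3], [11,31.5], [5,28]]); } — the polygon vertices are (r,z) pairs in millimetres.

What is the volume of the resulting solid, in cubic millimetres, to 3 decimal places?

Profile (r,z), 4 vertices: (3,0.5) (14,3) (11,31.5) (5,28)
edge 0: (3,0.5)→(14,3)  cross = 3·3 − 14·0.5 = 2.0000; (r_i+r_j)·cross = 17·2.0000 = 34.0000
edge 1: (14,3)→(11,31.5)  cross = 14·31.5 − 11·3 = 408.0000; (r_i+r_j)·cross = 25·408.0000 = 10200.0000
edge 2: (11,31.5)→(5,28)  cross = 11·28 − 5·31.5 = 150.5000; (r_i+r_j)·cross = 16·150.5000 = 2408.0000
edge 3: (5,28)→(3,0.5)  cross = 5·0.5 − 3·28 = -81.5000; (r_i+r_j)·cross = 8·-81.5000 = -652.0000
Σcross = 479.0000 → A = |Σcross|/2 = 239.5000 mm²
Σ(r_i+r_j)·cross = 11990.0000 → first moment M = |Σ|/6 = 1998.3333
R_c = M/A = 1998.3333/239.5000 = 8.3438 mm
θ = 223° = 3.892084 rad
V = θ·R_c·A = 3.892084·8.3438·239.5000 = 7777.682 mm³

Volume = 7777.682 mm³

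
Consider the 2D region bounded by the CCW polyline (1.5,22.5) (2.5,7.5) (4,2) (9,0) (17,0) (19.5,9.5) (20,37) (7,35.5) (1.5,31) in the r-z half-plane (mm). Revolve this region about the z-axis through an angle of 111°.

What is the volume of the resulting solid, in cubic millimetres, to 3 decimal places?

Volume = 12864.784 mm³

Profile (r,z), 9 vertices: (1.5,22.5) (2.5,7.5) (4,2) (9,0) (17,0) (19.5,9.5) (20,37) (7,35.5) (1.5,31)
edge 0: (1.5,22.5)→(2.5,7.5)  cross = 1.5·7.5 − 2.5·22.5 = -45.0000; (r_i+r_j)·cross = 4·-45.0000 = -180.0000
edge 1: (2.5,7.5)→(4,2)  cross = 2.5·2 − 4·7.5 = -25.0000; (r_i+r_j)·cross = 6.5·-25.0000 = -162.5000
edge 2: (4,2)→(9,0)  cross = 4·0 − 9·2 = -18.0000; (r_i+r_j)·cross = 13·-18.0000 = -234.0000
edge 3: (9,0)→(17,0)  cross = 9·0 − 17·0 = 0.0000; (r_i+r_j)·cross = 26·0.0000 = 0.0000
edge 4: (17,0)→(19.5,9.5)  cross = 17·9.5 − 19.5·0 = 161.5000; (r_i+r_j)·cross = 36.5·161.5000 = 5894.7500
edge 5: (19.5,9.5)→(20,37)  cross = 19.5·37 − 20·9.5 = 531.5000; (r_i+r_j)·cross = 39.5·531.5000 = 20994.2500
edge 6: (20,37)→(7,35.5)  cross = 20·35.5 − 7·37 = 451.0000; (r_i+r_j)·cross = 27·451.0000 = 12177.0000
edge 7: (7,35.5)→(1.5,31)  cross = 7·31 − 1.5·35.5 = 163.7500; (r_i+r_j)·cross = 8.5·163.7500 = 1391.8750
edge 8: (1.5,31)→(1.5,22.5)  cross = 1.5·22.5 − 1.5·31 = -12.7500; (r_i+r_j)·cross = 3·-12.7500 = -38.2500
Σcross = 1207.0000 → A = |Σcross|/2 = 603.5000 mm²
Σ(r_i+r_j)·cross = 39843.1250 → first moment M = |Σ|/6 = 6640.5208
R_c = M/A = 6640.5208/603.5000 = 11.0033 mm
θ = 111° = 1.937315 rad
V = θ·R_c·A = 1.937315·11.0033·603.5000 = 12864.784 mm³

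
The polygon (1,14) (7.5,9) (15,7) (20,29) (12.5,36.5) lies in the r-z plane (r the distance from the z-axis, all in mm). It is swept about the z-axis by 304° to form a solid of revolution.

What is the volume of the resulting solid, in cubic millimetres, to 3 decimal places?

Volume = 18982.608 mm³

Profile (r,z), 5 vertices: (1,14) (7.5,9) (15,7) (20,29) (12.5,36.5)
edge 0: (1,14)→(7.5,9)  cross = 1·9 − 7.5·14 = -96.0000; (r_i+r_j)·cross = 8.5·-96.0000 = -816.0000
edge 1: (7.5,9)→(15,7)  cross = 7.5·7 − 15·9 = -82.5000; (r_i+r_j)·cross = 22.5·-82.5000 = -1856.2500
edge 2: (15,7)→(20,29)  cross = 15·29 − 20·7 = 295.0000; (r_i+r_j)·cross = 35·295.0000 = 10325.0000
edge 3: (20,29)→(12.5,36.5)  cross = 20·36.5 − 12.5·29 = 367.5000; (r_i+r_j)·cross = 32.5·367.5000 = 11943.7500
edge 4: (12.5,36.5)→(1,14)  cross = 12.5·14 − 1·36.5 = 138.5000; (r_i+r_j)·cross = 13.5·138.5000 = 1869.7500
Σcross = 622.5000 → A = |Σcross|/2 = 311.2500 mm²
Σ(r_i+r_j)·cross = 21466.2500 → first moment M = |Σ|/6 = 3577.7083
R_c = M/A = 3577.7083/311.2500 = 11.4946 mm
θ = 304° = 5.305801 rad
V = θ·R_c·A = 5.305801·11.4946·311.2500 = 18982.608 mm³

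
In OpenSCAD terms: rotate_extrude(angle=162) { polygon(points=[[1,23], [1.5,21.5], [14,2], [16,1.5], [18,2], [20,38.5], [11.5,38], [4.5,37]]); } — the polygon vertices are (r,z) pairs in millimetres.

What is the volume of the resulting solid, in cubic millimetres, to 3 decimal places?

Profile (r,z), 8 vertices: (1,23) (1.5,21.5) (14,2) (16,1.5) (18,2) (20,38.5) (11.5,38) (4.5,37)
edge 0: (1,23)→(1.5,21.5)  cross = 1·21.5 − 1.5·23 = -13.0000; (r_i+r_j)·cross = 2.5·-13.0000 = -32.5000
edge 1: (1.5,21.5)→(14,2)  cross = 1.5·2 − 14·21.5 = -298.0000; (r_i+r_j)·cross = 15.5·-298.0000 = -4619.0000
edge 2: (14,2)→(16,1.5)  cross = 14·1.5 − 16·2 = -11.0000; (r_i+r_j)·cross = 30·-11.0000 = -330.0000
edge 3: (16,1.5)→(18,2)  cross = 16·2 − 18·1.5 = 5.0000; (r_i+r_j)·cross = 34·5.0000 = 170.0000
edge 4: (18,2)→(20,38.5)  cross = 18·38.5 − 20·2 = 653.0000; (r_i+r_j)·cross = 38·653.0000 = 24814.0000
edge 5: (20,38.5)→(11.5,38)  cross = 20·38 − 11.5·38.5 = 317.2500; (r_i+r_j)·cross = 31.5·317.2500 = 9993.3750
edge 6: (11.5,38)→(4.5,37)  cross = 11.5·37 − 4.5·38 = 254.5000; (r_i+r_j)·cross = 16·254.5000 = 4072.0000
edge 7: (4.5,37)→(1,23)  cross = 4.5·23 − 1·37 = 66.5000; (r_i+r_j)·cross = 5.5·66.5000 = 365.7500
Σcross = 974.2500 → A = |Σcross|/2 = 487.1250 mm²
Σ(r_i+r_j)·cross = 34433.6250 → first moment M = |Σ|/6 = 5738.9375
R_c = M/A = 5738.9375/487.1250 = 11.7812 mm
θ = 162° = 2.827433 rad
V = θ·R_c·A = 2.827433·11.7812·487.1250 = 16226.464 mm³

Volume = 16226.464 mm³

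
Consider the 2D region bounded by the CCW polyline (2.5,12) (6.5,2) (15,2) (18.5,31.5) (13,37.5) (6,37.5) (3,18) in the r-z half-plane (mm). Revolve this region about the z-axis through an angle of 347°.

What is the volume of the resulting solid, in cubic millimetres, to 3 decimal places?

Volume = 27675.364 mm³

Profile (r,z), 7 vertices: (2.5,12) (6.5,2) (15,2) (18.5,31.5) (13,37.5) (6,37.5) (3,18)
edge 0: (2.5,12)→(6.5,2)  cross = 2.5·2 − 6.5·12 = -73.0000; (r_i+r_j)·cross = 9·-73.0000 = -657.0000
edge 1: (6.5,2)→(15,2)  cross = 6.5·2 − 15·2 = -17.0000; (r_i+r_j)·cross = 21.5·-17.0000 = -365.5000
edge 2: (15,2)→(18.5,31.5)  cross = 15·31.5 − 18.5·2 = 435.5000; (r_i+r_j)·cross = 33.5·435.5000 = 14589.2500
edge 3: (18.5,31.5)→(13,37.5)  cross = 18.5·37.5 − 13·31.5 = 284.2500; (r_i+r_j)·cross = 31.5·284.2500 = 8953.8750
edge 4: (13,37.5)→(6,37.5)  cross = 13·37.5 − 6·37.5 = 262.5000; (r_i+r_j)·cross = 19·262.5000 = 4987.5000
edge 5: (6,37.5)→(3,18)  cross = 6·18 − 3·37.5 = -4.5000; (r_i+r_j)·cross = 9·-4.5000 = -40.5000
edge 6: (3,18)→(2.5,12)  cross = 3·12 − 2.5·18 = -9.0000; (r_i+r_j)·cross = 5.5·-9.0000 = -49.5000
Σcross = 878.7500 → A = |Σcross|/2 = 439.3750 mm²
Σ(r_i+r_j)·cross = 27418.1250 → first moment M = |Σ|/6 = 4569.6875
R_c = M/A = 4569.6875/439.3750 = 10.4004 mm
θ = 347° = 6.056293 rad
V = θ·R_c·A = 6.056293·10.4004·439.3750 = 27675.364 mm³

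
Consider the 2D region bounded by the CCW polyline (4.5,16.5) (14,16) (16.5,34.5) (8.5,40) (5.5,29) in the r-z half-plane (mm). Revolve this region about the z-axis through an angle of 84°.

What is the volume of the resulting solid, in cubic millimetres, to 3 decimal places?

Profile (r,z), 5 vertices: (4.5,16.5) (14,16) (16.5,34.5) (8.5,40) (5.5,29)
edge 0: (4.5,16.5)→(14,16)  cross = 4.5·16 − 14·16.5 = -159.0000; (r_i+r_j)·cross = 18.5·-159.0000 = -2941.5000
edge 1: (14,16)→(16.5,34.5)  cross = 14·34.5 − 16.5·16 = 219.0000; (r_i+r_j)·cross = 30.5·219.0000 = 6679.5000
edge 2: (16.5,34.5)→(8.5,40)  cross = 16.5·40 − 8.5·34.5 = 366.7500; (r_i+r_j)·cross = 25·366.7500 = 9168.7500
edge 3: (8.5,40)→(5.5,29)  cross = 8.5·29 − 5.5·40 = 26.5000; (r_i+r_j)·cross = 14·26.5000 = 371.0000
edge 4: (5.5,29)→(4.5,16.5)  cross = 5.5·16.5 − 4.5·29 = -39.7500; (r_i+r_j)·cross = 10·-39.7500 = -397.5000
Σcross = 413.5000 → A = |Σcross|/2 = 206.7500 mm²
Σ(r_i+r_j)·cross = 12880.2500 → first moment M = |Σ|/6 = 2146.7083
R_c = M/A = 2146.7083/206.7500 = 10.3831 mm
θ = 84° = 1.466077 rad
V = θ·R_c·A = 1.466077·10.3831·206.7500 = 3147.239 mm³

Volume = 3147.239 mm³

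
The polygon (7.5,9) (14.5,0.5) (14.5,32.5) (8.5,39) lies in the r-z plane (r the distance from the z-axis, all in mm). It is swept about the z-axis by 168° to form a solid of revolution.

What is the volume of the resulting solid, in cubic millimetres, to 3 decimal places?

Volume = 6775.351 mm³

Profile (r,z), 4 vertices: (7.5,9) (14.5,0.5) (14.5,32.5) (8.5,39)
edge 0: (7.5,9)→(14.5,0.5)  cross = 7.5·0.5 − 14.5·9 = -126.7500; (r_i+r_j)·cross = 22·-126.7500 = -2788.5000
edge 1: (14.5,0.5)→(14.5,32.5)  cross = 14.5·32.5 − 14.5·0.5 = 464.0000; (r_i+r_j)·cross = 29·464.0000 = 13456.0000
edge 2: (14.5,32.5)→(8.5,39)  cross = 14.5·39 − 8.5·32.5 = 289.2500; (r_i+r_j)·cross = 23·289.2500 = 6652.7500
edge 3: (8.5,39)→(7.5,9)  cross = 8.5·9 − 7.5·39 = -216.0000; (r_i+r_j)·cross = 16·-216.0000 = -3456.0000
Σcross = 410.5000 → A = |Σcross|/2 = 205.2500 mm²
Σ(r_i+r_j)·cross = 13864.2500 → first moment M = |Σ|/6 = 2310.7083
R_c = M/A = 2310.7083/205.2500 = 11.2580 mm
θ = 168° = 2.932153 rad
V = θ·R_c·A = 2.932153·11.2580·205.2500 = 6775.351 mm³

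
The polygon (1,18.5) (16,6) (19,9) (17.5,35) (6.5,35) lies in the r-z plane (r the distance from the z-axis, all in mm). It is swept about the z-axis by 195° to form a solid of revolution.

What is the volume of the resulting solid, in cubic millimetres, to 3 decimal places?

Profile (r,z), 5 vertices: (1,18.5) (16,6) (19,9) (17.5,35) (6.5,35)
edge 0: (1,18.5)→(16,6)  cross = 1·6 − 16·18.5 = -290.0000; (r_i+r_j)·cross = 17·-290.0000 = -4930.0000
edge 1: (16,6)→(19,9)  cross = 16·9 − 19·6 = 30.0000; (r_i+r_j)·cross = 35·30.0000 = 1050.0000
edge 2: (19,9)→(17.5,35)  cross = 19·35 − 17.5·9 = 507.5000; (r_i+r_j)·cross = 36.5·507.5000 = 18523.7500
edge 3: (17.5,35)→(6.5,35)  cross = 17.5·35 − 6.5·35 = 385.0000; (r_i+r_j)·cross = 24·385.0000 = 9240.0000
edge 4: (6.5,35)→(1,18.5)  cross = 6.5·18.5 − 1·35 = 85.2500; (r_i+r_j)·cross = 7.5·85.2500 = 639.3750
Σcross = 717.7500 → A = |Σcross|/2 = 358.8750 mm²
Σ(r_i+r_j)·cross = 24523.1250 → first moment M = |Σ|/6 = 4087.1875
R_c = M/A = 4087.1875/358.8750 = 11.3889 mm
θ = 195° = 3.403392 rad
V = θ·R_c·A = 3.403392·11.3889·358.8750 = 13910.301 mm³

Volume = 13910.301 mm³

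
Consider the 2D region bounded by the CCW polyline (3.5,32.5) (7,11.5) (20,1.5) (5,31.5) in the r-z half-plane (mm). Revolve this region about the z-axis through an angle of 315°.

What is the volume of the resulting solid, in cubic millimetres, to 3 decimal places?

Profile (r,z), 4 vertices: (3.5,32.5) (7,11.5) (20,1.5) (5,31.5)
edge 0: (3.5,32.5)→(7,11.5)  cross = 3.5·11.5 − 7·32.5 = -187.2500; (r_i+r_j)·cross = 10.5·-187.2500 = -1966.1250
edge 1: (7,11.5)→(20,1.5)  cross = 7·1.5 − 20·11.5 = -219.5000; (r_i+r_j)·cross = 27·-219.5000 = -5926.5000
edge 2: (20,1.5)→(5,31.5)  cross = 20·31.5 − 5·1.5 = 622.5000; (r_i+r_j)·cross = 25·622.5000 = 15562.5000
edge 3: (5,31.5)→(3.5,32.5)  cross = 5·32.5 − 3.5·31.5 = 52.2500; (r_i+r_j)·cross = 8.5·52.2500 = 444.1250
Σcross = 268.0000 → A = |Σcross|/2 = 134.0000 mm²
Σ(r_i+r_j)·cross = 8114.0000 → first moment M = |Σ|/6 = 1352.3333
R_c = M/A = 1352.3333/134.0000 = 10.0920 mm
θ = 315° = 5.497787 rad
V = θ·R_c·A = 5.497787·10.0920·134.0000 = 7434.841 mm³

Volume = 7434.841 mm³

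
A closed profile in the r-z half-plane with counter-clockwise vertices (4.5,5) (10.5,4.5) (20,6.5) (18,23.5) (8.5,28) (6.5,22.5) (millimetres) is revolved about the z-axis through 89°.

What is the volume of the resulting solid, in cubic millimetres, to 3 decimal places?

Profile (r,z), 6 vertices: (4.5,5) (10.5,4.5) (20,6.5) (18,23.5) (8.5,28) (6.5,22.5)
edge 0: (4.5,5)→(10.5,4.5)  cross = 4.5·4.5 − 10.5·5 = -32.2500; (r_i+r_j)·cross = 15·-32.2500 = -483.7500
edge 1: (10.5,4.5)→(20,6.5)  cross = 10.5·6.5 − 20·4.5 = -21.7500; (r_i+r_j)·cross = 30.5·-21.7500 = -663.3750
edge 2: (20,6.5)→(18,23.5)  cross = 20·23.5 − 18·6.5 = 353.0000; (r_i+r_j)·cross = 38·353.0000 = 13414.0000
edge 3: (18,23.5)→(8.5,28)  cross = 18·28 − 8.5·23.5 = 304.2500; (r_i+r_j)·cross = 26.5·304.2500 = 8062.6250
edge 4: (8.5,28)→(6.5,22.5)  cross = 8.5·22.5 − 6.5·28 = 9.2500; (r_i+r_j)·cross = 15·9.2500 = 138.7500
edge 5: (6.5,22.5)→(4.5,5)  cross = 6.5·5 − 4.5·22.5 = -68.7500; (r_i+r_j)·cross = 11·-68.7500 = -756.2500
Σcross = 543.7500 → A = |Σcross|/2 = 271.8750 mm²
Σ(r_i+r_j)·cross = 19712.0000 → first moment M = |Σ|/6 = 3285.3333
R_c = M/A = 3285.3333/271.8750 = 12.0840 mm
θ = 89° = 1.553343 rad
V = θ·R_c·A = 1.553343·12.0840·271.8750 = 5103.250 mm³

Volume = 5103.250 mm³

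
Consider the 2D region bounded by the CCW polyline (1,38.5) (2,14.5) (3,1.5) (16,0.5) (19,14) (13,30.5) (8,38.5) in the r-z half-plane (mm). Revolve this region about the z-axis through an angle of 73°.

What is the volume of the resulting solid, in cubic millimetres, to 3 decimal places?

Volume = 5780.548 mm³

Profile (r,z), 7 vertices: (1,38.5) (2,14.5) (3,1.5) (16,0.5) (19,14) (13,30.5) (8,38.5)
edge 0: (1,38.5)→(2,14.5)  cross = 1·14.5 − 2·38.5 = -62.5000; (r_i+r_j)·cross = 3·-62.5000 = -187.5000
edge 1: (2,14.5)→(3,1.5)  cross = 2·1.5 − 3·14.5 = -40.5000; (r_i+r_j)·cross = 5·-40.5000 = -202.5000
edge 2: (3,1.5)→(16,0.5)  cross = 3·0.5 − 16·1.5 = -22.5000; (r_i+r_j)·cross = 19·-22.5000 = -427.5000
edge 3: (16,0.5)→(19,14)  cross = 16·14 − 19·0.5 = 214.5000; (r_i+r_j)·cross = 35·214.5000 = 7507.5000
edge 4: (19,14)→(13,30.5)  cross = 19·30.5 − 13·14 = 397.5000; (r_i+r_j)·cross = 32·397.5000 = 12720.0000
edge 5: (13,30.5)→(8,38.5)  cross = 13·38.5 − 8·30.5 = 256.5000; (r_i+r_j)·cross = 21·256.5000 = 5386.5000
edge 6: (8,38.5)→(1,38.5)  cross = 8·38.5 − 1·38.5 = 269.5000; (r_i+r_j)·cross = 9·269.5000 = 2425.5000
Σcross = 1012.5000 → A = |Σcross|/2 = 506.2500 mm²
Σ(r_i+r_j)·cross = 27222.0000 → first moment M = |Σ|/6 = 4537.0000
R_c = M/A = 4537.0000/506.2500 = 8.9620 mm
θ = 73° = 1.274090 rad
V = θ·R_c·A = 1.274090·8.9620·506.2500 = 5780.548 mm³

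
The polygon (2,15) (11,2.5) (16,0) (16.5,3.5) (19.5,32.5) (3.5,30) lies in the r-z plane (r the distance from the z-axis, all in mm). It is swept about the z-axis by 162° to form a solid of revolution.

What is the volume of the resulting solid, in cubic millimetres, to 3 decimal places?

Profile (r,z), 6 vertices: (2,15) (11,2.5) (16,0) (16.5,3.5) (19.5,32.5) (3.5,30)
edge 0: (2,15)→(11,2.5)  cross = 2·2.5 − 11·15 = -160.0000; (r_i+r_j)·cross = 13·-160.0000 = -2080.0000
edge 1: (11,2.5)→(16,0)  cross = 11·0 − 16·2.5 = -40.0000; (r_i+r_j)·cross = 27·-40.0000 = -1080.0000
edge 2: (16,0)→(16.5,3.5)  cross = 16·3.5 − 16.5·0 = 56.0000; (r_i+r_j)·cross = 32.5·56.0000 = 1820.0000
edge 3: (16.5,3.5)→(19.5,32.5)  cross = 16.5·32.5 − 19.5·3.5 = 468.0000; (r_i+r_j)·cross = 36·468.0000 = 16848.0000
edge 4: (19.5,32.5)→(3.5,30)  cross = 19.5·30 − 3.5·32.5 = 471.2500; (r_i+r_j)·cross = 23·471.2500 = 10838.7500
edge 5: (3.5,30)→(2,15)  cross = 3.5·15 − 2·30 = -7.5000; (r_i+r_j)·cross = 5.5·-7.5000 = -41.2500
Σcross = 787.7500 → A = |Σcross|/2 = 393.8750 mm²
Σ(r_i+r_j)·cross = 26305.5000 → first moment M = |Σ|/6 = 4384.2500
R_c = M/A = 4384.2500/393.8750 = 11.1311 mm
θ = 162° = 2.827433 rad
V = θ·R_c·A = 2.827433·11.1311·393.8750 = 12396.175 mm³

Volume = 12396.175 mm³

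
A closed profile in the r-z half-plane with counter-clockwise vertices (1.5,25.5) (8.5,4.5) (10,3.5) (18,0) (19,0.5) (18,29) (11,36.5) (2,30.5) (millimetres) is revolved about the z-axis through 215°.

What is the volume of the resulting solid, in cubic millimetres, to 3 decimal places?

Volume = 18433.168 mm³

Profile (r,z), 8 vertices: (1.5,25.5) (8.5,4.5) (10,3.5) (18,0) (19,0.5) (18,29) (11,36.5) (2,30.5)
edge 0: (1.5,25.5)→(8.5,4.5)  cross = 1.5·4.5 − 8.5·25.5 = -210.0000; (r_i+r_j)·cross = 10·-210.0000 = -2100.0000
edge 1: (8.5,4.5)→(10,3.5)  cross = 8.5·3.5 − 10·4.5 = -15.2500; (r_i+r_j)·cross = 18.5·-15.2500 = -282.1250
edge 2: (10,3.5)→(18,0)  cross = 10·0 − 18·3.5 = -63.0000; (r_i+r_j)·cross = 28·-63.0000 = -1764.0000
edge 3: (18,0)→(19,0.5)  cross = 18·0.5 − 19·0 = 9.0000; (r_i+r_j)·cross = 37·9.0000 = 333.0000
edge 4: (19,0.5)→(18,29)  cross = 19·29 − 18·0.5 = 542.0000; (r_i+r_j)·cross = 37·542.0000 = 20054.0000
edge 5: (18,29)→(11,36.5)  cross = 18·36.5 − 11·29 = 338.0000; (r_i+r_j)·cross = 29·338.0000 = 9802.0000
edge 6: (11,36.5)→(2,30.5)  cross = 11·30.5 − 2·36.5 = 262.5000; (r_i+r_j)·cross = 13·262.5000 = 3412.5000
edge 7: (2,30.5)→(1.5,25.5)  cross = 2·25.5 − 1.5·30.5 = 5.2500; (r_i+r_j)·cross = 3.5·5.2500 = 18.3750
Σcross = 868.5000 → A = |Σcross|/2 = 434.2500 mm²
Σ(r_i+r_j)·cross = 29473.7500 → first moment M = |Σ|/6 = 4912.2917
R_c = M/A = 4912.2917/434.2500 = 11.3121 mm
θ = 215° = 3.752458 rad
V = θ·R_c·A = 3.752458·11.3121·434.2500 = 18433.168 mm³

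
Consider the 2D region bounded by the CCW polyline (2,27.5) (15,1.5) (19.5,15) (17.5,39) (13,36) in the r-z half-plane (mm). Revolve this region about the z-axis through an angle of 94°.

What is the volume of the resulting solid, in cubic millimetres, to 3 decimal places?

Volume = 7178.179 mm³

Profile (r,z), 5 vertices: (2,27.5) (15,1.5) (19.5,15) (17.5,39) (13,36)
edge 0: (2,27.5)→(15,1.5)  cross = 2·1.5 − 15·27.5 = -409.5000; (r_i+r_j)·cross = 17·-409.5000 = -6961.5000
edge 1: (15,1.5)→(19.5,15)  cross = 15·15 − 19.5·1.5 = 195.7500; (r_i+r_j)·cross = 34.5·195.7500 = 6753.3750
edge 2: (19.5,15)→(17.5,39)  cross = 19.5·39 − 17.5·15 = 498.0000; (r_i+r_j)·cross = 37·498.0000 = 18426.0000
edge 3: (17.5,39)→(13,36)  cross = 17.5·36 − 13·39 = 123.0000; (r_i+r_j)·cross = 30.5·123.0000 = 3751.5000
edge 4: (13,36)→(2,27.5)  cross = 13·27.5 − 2·36 = 285.5000; (r_i+r_j)·cross = 15·285.5000 = 4282.5000
Σcross = 692.7500 → A = |Σcross|/2 = 346.3750 mm²
Σ(r_i+r_j)·cross = 26251.8750 → first moment M = |Σ|/6 = 4375.3125
R_c = M/A = 4375.3125/346.3750 = 12.6317 mm
θ = 94° = 1.640609 rad
V = θ·R_c·A = 1.640609·12.6317·346.3750 = 7178.179 mm³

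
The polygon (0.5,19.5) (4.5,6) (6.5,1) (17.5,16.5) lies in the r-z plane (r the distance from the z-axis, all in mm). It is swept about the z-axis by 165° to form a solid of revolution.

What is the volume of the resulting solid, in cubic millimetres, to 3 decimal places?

Volume = 3525.227 mm³

Profile (r,z), 4 vertices: (0.5,19.5) (4.5,6) (6.5,1) (17.5,16.5)
edge 0: (0.5,19.5)→(4.5,6)  cross = 0.5·6 − 4.5·19.5 = -84.7500; (r_i+r_j)·cross = 5·-84.7500 = -423.7500
edge 1: (4.5,6)→(6.5,1)  cross = 4.5·1 − 6.5·6 = -34.5000; (r_i+r_j)·cross = 11·-34.5000 = -379.5000
edge 2: (6.5,1)→(17.5,16.5)  cross = 6.5·16.5 − 17.5·1 = 89.7500; (r_i+r_j)·cross = 24·89.7500 = 2154.0000
edge 3: (17.5,16.5)→(0.5,19.5)  cross = 17.5·19.5 − 0.5·16.5 = 333.0000; (r_i+r_j)·cross = 18·333.0000 = 5994.0000
Σcross = 303.5000 → A = |Σcross|/2 = 151.7500 mm²
Σ(r_i+r_j)·cross = 7344.7500 → first moment M = |Σ|/6 = 1224.1250
R_c = M/A = 1224.1250/151.7500 = 8.0667 mm
θ = 165° = 2.879793 rad
V = θ·R_c·A = 2.879793·8.0667·151.7500 = 3525.227 mm³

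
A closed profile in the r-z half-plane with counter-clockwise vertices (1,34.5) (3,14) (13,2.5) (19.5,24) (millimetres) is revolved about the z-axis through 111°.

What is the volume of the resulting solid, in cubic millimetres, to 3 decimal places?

Profile (r,z), 4 vertices: (1,34.5) (3,14) (13,2.5) (19.5,24)
edge 0: (1,34.5)→(3,14)  cross = 1·14 − 3·34.5 = -89.5000; (r_i+r_j)·cross = 4·-89.5000 = -358.0000
edge 1: (3,14)→(13,2.5)  cross = 3·2.5 − 13·14 = -174.5000; (r_i+r_j)·cross = 16·-174.5000 = -2792.0000
edge 2: (13,2.5)→(19.5,24)  cross = 13·24 − 19.5·2.5 = 263.2500; (r_i+r_j)·cross = 32.5·263.2500 = 8555.6250
edge 3: (19.5,24)→(1,34.5)  cross = 19.5·34.5 − 1·24 = 648.7500; (r_i+r_j)·cross = 20.5·648.7500 = 13299.3750
Σcross = 648.0000 → A = |Σcross|/2 = 324.0000 mm²
Σ(r_i+r_j)·cross = 18705.0000 → first moment M = |Σ|/6 = 3117.5000
R_c = M/A = 3117.5000/324.0000 = 9.6219 mm
θ = 111° = 1.937315 rad
V = θ·R_c·A = 1.937315·9.6219·324.0000 = 6039.581 mm³

Volume = 6039.581 mm³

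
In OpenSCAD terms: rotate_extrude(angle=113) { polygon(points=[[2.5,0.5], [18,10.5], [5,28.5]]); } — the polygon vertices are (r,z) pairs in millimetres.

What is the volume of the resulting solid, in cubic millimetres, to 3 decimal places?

Profile (r,z), 3 vertices: (2.5,0.5) (18,10.5) (5,28.5)
edge 0: (2.5,0.5)→(18,10.5)  cross = 2.5·10.5 − 18·0.5 = 17.2500; (r_i+r_j)·cross = 20.5·17.2500 = 353.6250
edge 1: (18,10.5)→(5,28.5)  cross = 18·28.5 − 5·10.5 = 460.5000; (r_i+r_j)·cross = 23·460.5000 = 10591.5000
edge 2: (5,28.5)→(2.5,0.5)  cross = 5·0.5 − 2.5·28.5 = -68.7500; (r_i+r_j)·cross = 7.5·-68.7500 = -515.6250
Σcross = 409.0000 → A = |Σcross|/2 = 204.5000 mm²
Σ(r_i+r_j)·cross = 10429.5000 → first moment M = |Σ|/6 = 1738.2500
R_c = M/A = 1738.2500/204.5000 = 8.5000 mm
θ = 113° = 1.972222 rad
V = θ·R_c·A = 1.972222·8.5000·204.5000 = 3428.215 mm³

Volume = 3428.215 mm³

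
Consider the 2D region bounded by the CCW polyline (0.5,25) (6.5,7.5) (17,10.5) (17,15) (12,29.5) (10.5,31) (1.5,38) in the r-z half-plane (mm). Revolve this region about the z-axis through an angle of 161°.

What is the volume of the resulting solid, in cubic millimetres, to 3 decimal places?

Volume = 7066.397 mm³

Profile (r,z), 7 vertices: (0.5,25) (6.5,7.5) (17,10.5) (17,15) (12,29.5) (10.5,31) (1.5,38)
edge 0: (0.5,25)→(6.5,7.5)  cross = 0.5·7.5 − 6.5·25 = -158.7500; (r_i+r_j)·cross = 7·-158.7500 = -1111.2500
edge 1: (6.5,7.5)→(17,10.5)  cross = 6.5·10.5 − 17·7.5 = -59.2500; (r_i+r_j)·cross = 23.5·-59.2500 = -1392.3750
edge 2: (17,10.5)→(17,15)  cross = 17·15 − 17·10.5 = 76.5000; (r_i+r_j)·cross = 34·76.5000 = 2601.0000
edge 3: (17,15)→(12,29.5)  cross = 17·29.5 − 12·15 = 321.5000; (r_i+r_j)·cross = 29·321.5000 = 9323.5000
edge 4: (12,29.5)→(10.5,31)  cross = 12·31 − 10.5·29.5 = 62.2500; (r_i+r_j)·cross = 22.5·62.2500 = 1400.6250
edge 5: (10.5,31)→(1.5,38)  cross = 10.5·38 − 1.5·31 = 352.5000; (r_i+r_j)·cross = 12·352.5000 = 4230.0000
edge 6: (1.5,38)→(0.5,25)  cross = 1.5·25 − 0.5·38 = 18.5000; (r_i+r_j)·cross = 2·18.5000 = 37.0000
Σcross = 613.2500 → A = |Σcross|/2 = 306.6250 mm²
Σ(r_i+r_j)·cross = 15088.5000 → first moment M = |Σ|/6 = 2514.7500
R_c = M/A = 2514.7500/306.6250 = 8.2014 mm
θ = 161° = 2.809980 rad
V = θ·R_c·A = 2.809980·8.2014·306.6250 = 7066.397 mm³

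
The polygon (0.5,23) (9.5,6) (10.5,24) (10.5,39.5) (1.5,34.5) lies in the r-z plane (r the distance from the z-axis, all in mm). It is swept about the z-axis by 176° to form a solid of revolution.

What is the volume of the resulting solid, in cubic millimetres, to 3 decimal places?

Volume = 4215.121 mm³

Profile (r,z), 5 vertices: (0.5,23) (9.5,6) (10.5,24) (10.5,39.5) (1.5,34.5)
edge 0: (0.5,23)→(9.5,6)  cross = 0.5·6 − 9.5·23 = -215.5000; (r_i+r_j)·cross = 10·-215.5000 = -2155.0000
edge 1: (9.5,6)→(10.5,24)  cross = 9.5·24 − 10.5·6 = 165.0000; (r_i+r_j)·cross = 20·165.0000 = 3300.0000
edge 2: (10.5,24)→(10.5,39.5)  cross = 10.5·39.5 − 10.5·24 = 162.7500; (r_i+r_j)·cross = 21·162.7500 = 3417.7500
edge 3: (10.5,39.5)→(1.5,34.5)  cross = 10.5·34.5 − 1.5·39.5 = 303.0000; (r_i+r_j)·cross = 12·303.0000 = 3636.0000
edge 4: (1.5,34.5)→(0.5,23)  cross = 1.5·23 − 0.5·34.5 = 17.2500; (r_i+r_j)·cross = 2·17.2500 = 34.5000
Σcross = 432.5000 → A = |Σcross|/2 = 216.2500 mm²
Σ(r_i+r_j)·cross = 8233.2500 → first moment M = |Σ|/6 = 1372.2083
R_c = M/A = 1372.2083/216.2500 = 6.3455 mm
θ = 176° = 3.071779 rad
V = θ·R_c·A = 3.071779·6.3455·216.2500 = 4215.121 mm³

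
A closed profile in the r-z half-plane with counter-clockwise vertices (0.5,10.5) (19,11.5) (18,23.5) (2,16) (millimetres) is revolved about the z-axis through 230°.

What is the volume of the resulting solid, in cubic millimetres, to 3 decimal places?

Profile (r,z), 4 vertices: (0.5,10.5) (19,11.5) (18,23.5) (2,16)
edge 0: (0.5,10.5)→(19,11.5)  cross = 0.5·11.5 − 19·10.5 = -193.7500; (r_i+r_j)·cross = 19.5·-193.7500 = -3778.1250
edge 1: (19,11.5)→(18,23.5)  cross = 19·23.5 − 18·11.5 = 239.5000; (r_i+r_j)·cross = 37·239.5000 = 8861.5000
edge 2: (18,23.5)→(2,16)  cross = 18·16 − 2·23.5 = 241.0000; (r_i+r_j)·cross = 20·241.0000 = 4820.0000
edge 3: (2,16)→(0.5,10.5)  cross = 2·10.5 − 0.5·16 = 13.0000; (r_i+r_j)·cross = 2.5·13.0000 = 32.5000
Σcross = 299.7500 → A = |Σcross|/2 = 149.8750 mm²
Σ(r_i+r_j)·cross = 9935.8750 → first moment M = |Σ|/6 = 1655.9792
R_c = M/A = 1655.9792/149.8750 = 11.0491 mm
θ = 230° = 4.014257 rad
V = θ·R_c·A = 4.014257·11.0491·149.8750 = 6647.526 mm³

Volume = 6647.526 mm³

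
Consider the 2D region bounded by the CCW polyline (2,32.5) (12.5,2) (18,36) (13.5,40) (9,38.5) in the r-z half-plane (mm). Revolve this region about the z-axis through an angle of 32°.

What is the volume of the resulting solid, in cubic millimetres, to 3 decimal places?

Profile (r,z), 5 vertices: (2,32.5) (12.5,2) (18,36) (13.5,40) (9,38.5)
edge 0: (2,32.5)→(12.5,2)  cross = 2·2 − 12.5·32.5 = -402.2500; (r_i+r_j)·cross = 14.5·-402.2500 = -5832.6250
edge 1: (12.5,2)→(18,36)  cross = 12.5·36 − 18·2 = 414.0000; (r_i+r_j)·cross = 30.5·414.0000 = 12627.0000
edge 2: (18,36)→(13.5,40)  cross = 18·40 − 13.5·36 = 234.0000; (r_i+r_j)·cross = 31.5·234.0000 = 7371.0000
edge 3: (13.5,40)→(9,38.5)  cross = 13.5·38.5 − 9·40 = 159.7500; (r_i+r_j)·cross = 22.5·159.7500 = 3594.3750
edge 4: (9,38.5)→(2,32.5)  cross = 9·32.5 − 2·38.5 = 215.5000; (r_i+r_j)·cross = 11·215.5000 = 2370.5000
Σcross = 621.0000 → A = |Σcross|/2 = 310.5000 mm²
Σ(r_i+r_j)·cross = 20130.2500 → first moment M = |Σ|/6 = 3355.0417
R_c = M/A = 3355.0417/310.5000 = 10.8053 mm
θ = 32° = 0.558505 rad
V = θ·R_c·A = 0.558505·10.8053·310.5000 = 1873.809 mm³

Volume = 1873.809 mm³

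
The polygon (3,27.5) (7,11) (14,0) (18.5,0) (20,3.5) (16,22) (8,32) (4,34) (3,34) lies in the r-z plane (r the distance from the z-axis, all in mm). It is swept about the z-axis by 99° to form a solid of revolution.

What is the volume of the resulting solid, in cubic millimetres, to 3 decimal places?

Profile (r,z), 9 vertices: (3,27.5) (7,11) (14,0) (18.5,0) (20,3.5) (16,22) (8,32) (4,34) (3,34)
edge 0: (3,27.5)→(7,11)  cross = 3·11 − 7·27.5 = -159.5000; (r_i+r_j)·cross = 10·-159.5000 = -1595.0000
edge 1: (7,11)→(14,0)  cross = 7·0 − 14·11 = -154.0000; (r_i+r_j)·cross = 21·-154.0000 = -3234.0000
edge 2: (14,0)→(18.5,0)  cross = 14·0 − 18.5·0 = 0.0000; (r_i+r_j)·cross = 32.5·0.0000 = 0.0000
edge 3: (18.5,0)→(20,3.5)  cross = 18.5·3.5 − 20·0 = 64.7500; (r_i+r_j)·cross = 38.5·64.7500 = 2492.8750
edge 4: (20,3.5)→(16,22)  cross = 20·22 − 16·3.5 = 384.0000; (r_i+r_j)·cross = 36·384.0000 = 13824.0000
edge 5: (16,22)→(8,32)  cross = 16·32 − 8·22 = 336.0000; (r_i+r_j)·cross = 24·336.0000 = 8064.0000
edge 6: (8,32)→(4,34)  cross = 8·34 − 4·32 = 144.0000; (r_i+r_j)·cross = 12·144.0000 = 1728.0000
edge 7: (4,34)→(3,34)  cross = 4·34 − 3·34 = 34.0000; (r_i+r_j)·cross = 7·34.0000 = 238.0000
edge 8: (3,34)→(3,27.5)  cross = 3·27.5 − 3·34 = -19.5000; (r_i+r_j)·cross = 6·-19.5000 = -117.0000
Σcross = 629.7500 → A = |Σcross|/2 = 314.8750 mm²
Σ(r_i+r_j)·cross = 21400.8750 → first moment M = |Σ|/6 = 3566.8125
R_c = M/A = 3566.8125/314.8750 = 11.3277 mm
θ = 99° = 1.727876 rad
V = θ·R_c·A = 1.727876·11.3277·314.8750 = 6163.010 mm³

Volume = 6163.010 mm³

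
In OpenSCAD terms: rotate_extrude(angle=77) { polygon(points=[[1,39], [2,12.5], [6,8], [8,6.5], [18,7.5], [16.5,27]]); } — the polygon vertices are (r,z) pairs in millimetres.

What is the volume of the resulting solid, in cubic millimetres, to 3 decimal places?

Profile (r,z), 6 vertices: (1,39) (2,12.5) (6,8) (8,6.5) (18,7.5) (16.5,27)
edge 0: (1,39)→(2,12.5)  cross = 1·12.5 − 2·39 = -65.5000; (r_i+r_j)·cross = 3·-65.5000 = -196.5000
edge 1: (2,12.5)→(6,8)  cross = 2·8 − 6·12.5 = -59.0000; (r_i+r_j)·cross = 8·-59.0000 = -472.0000
edge 2: (6,8)→(8,6.5)  cross = 6·6.5 − 8·8 = -25.0000; (r_i+r_j)·cross = 14·-25.0000 = -350.0000
edge 3: (8,6.5)→(18,7.5)  cross = 8·7.5 − 18·6.5 = -57.0000; (r_i+r_j)·cross = 26·-57.0000 = -1482.0000
edge 4: (18,7.5)→(16.5,27)  cross = 18·27 − 16.5·7.5 = 362.2500; (r_i+r_j)·cross = 34.5·362.2500 = 12497.6250
edge 5: (16.5,27)→(1,39)  cross = 16.5·39 − 1·27 = 616.5000; (r_i+r_j)·cross = 17.5·616.5000 = 10788.7500
Σcross = 772.2500 → A = |Σcross|/2 = 386.1250 mm²
Σ(r_i+r_j)·cross = 20785.8750 → first moment M = |Σ|/6 = 3464.3125
R_c = M/A = 3464.3125/386.1250 = 8.9720 mm
θ = 77° = 1.343904 rad
V = θ·R_c·A = 1.343904·8.9720·386.1250 = 4655.702 mm³

Volume = 4655.702 mm³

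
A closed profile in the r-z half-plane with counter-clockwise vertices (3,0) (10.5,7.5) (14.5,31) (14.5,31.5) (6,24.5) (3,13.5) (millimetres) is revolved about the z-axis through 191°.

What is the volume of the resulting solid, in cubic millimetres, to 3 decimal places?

Profile (r,z), 6 vertices: (3,0) (10.5,7.5) (14.5,31) (14.5,31.5) (6,24.5) (3,13.5)
edge 0: (3,0)→(10.5,7.5)  cross = 3·7.5 − 10.5·0 = 22.5000; (r_i+r_j)·cross = 13.5·22.5000 = 303.7500
edge 1: (10.5,7.5)→(14.5,31)  cross = 10.5·31 − 14.5·7.5 = 216.7500; (r_i+r_j)·cross = 25·216.7500 = 5418.7500
edge 2: (14.5,31)→(14.5,31.5)  cross = 14.5·31.5 − 14.5·31 = 7.2500; (r_i+r_j)·cross = 29·7.2500 = 210.2500
edge 3: (14.5,31.5)→(6,24.5)  cross = 14.5·24.5 − 6·31.5 = 166.2500; (r_i+r_j)·cross = 20.5·166.2500 = 3408.1250
edge 4: (6,24.5)→(3,13.5)  cross = 6·13.5 − 3·24.5 = 7.5000; (r_i+r_j)·cross = 9·7.5000 = 67.5000
edge 5: (3,13.5)→(3,0)  cross = 3·0 − 3·13.5 = -40.5000; (r_i+r_j)·cross = 6·-40.5000 = -243.0000
Σcross = 379.7500 → A = |Σcross|/2 = 189.8750 mm²
Σ(r_i+r_j)·cross = 9165.3750 → first moment M = |Σ|/6 = 1527.5625
R_c = M/A = 1527.5625/189.8750 = 8.0451 mm
θ = 191° = 3.333579 rad
V = θ·R_c·A = 3.333579·8.0451·189.8750 = 5092.250 mm³

Volume = 5092.250 mm³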